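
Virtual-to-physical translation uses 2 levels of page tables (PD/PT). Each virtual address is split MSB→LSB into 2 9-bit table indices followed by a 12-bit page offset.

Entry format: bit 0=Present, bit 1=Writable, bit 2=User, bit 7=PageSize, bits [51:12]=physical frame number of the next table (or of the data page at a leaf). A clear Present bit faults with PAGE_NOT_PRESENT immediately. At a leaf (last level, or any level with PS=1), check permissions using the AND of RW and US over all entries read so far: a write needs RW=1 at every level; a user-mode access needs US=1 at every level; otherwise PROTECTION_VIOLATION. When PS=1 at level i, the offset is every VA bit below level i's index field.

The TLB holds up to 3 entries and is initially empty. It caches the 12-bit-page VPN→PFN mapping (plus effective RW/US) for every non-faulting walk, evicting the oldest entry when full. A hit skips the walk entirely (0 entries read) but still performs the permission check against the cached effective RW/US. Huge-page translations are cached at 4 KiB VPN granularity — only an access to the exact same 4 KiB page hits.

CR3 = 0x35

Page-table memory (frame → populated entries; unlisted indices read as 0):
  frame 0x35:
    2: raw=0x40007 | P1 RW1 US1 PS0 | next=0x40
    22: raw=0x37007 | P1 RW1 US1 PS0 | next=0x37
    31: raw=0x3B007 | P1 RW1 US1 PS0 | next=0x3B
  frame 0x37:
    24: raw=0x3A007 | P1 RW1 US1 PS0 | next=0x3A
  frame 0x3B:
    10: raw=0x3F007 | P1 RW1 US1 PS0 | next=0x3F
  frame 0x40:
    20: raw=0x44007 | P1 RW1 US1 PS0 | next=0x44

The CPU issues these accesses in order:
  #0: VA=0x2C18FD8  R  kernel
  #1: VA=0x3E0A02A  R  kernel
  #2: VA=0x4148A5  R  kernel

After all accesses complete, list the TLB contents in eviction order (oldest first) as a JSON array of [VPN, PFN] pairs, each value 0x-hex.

Per-access translation:
#0 VA=0x2C18FD8 (r,kernel):
  L0: frame=0x35 idx=22 entry=0x37007 [P=1 RW=1 US=1 PS=0]
  L1: frame=0x37 idx=24 entry=0x3A007 [P=1 RW=1 US=1 PS=0]
  ⇒ phys 0x3AFD8  [2 reads]
#1 VA=0x3E0A02A (r,kernel):
  L0: frame=0x35 idx=31 entry=0x3B007 [P=1 RW=1 US=1 PS=0]
  L1: frame=0x3B idx=10 entry=0x3F007 [P=1 RW=1 US=1 PS=0]
  ⇒ phys 0x3F02A  [2 reads]
#2 VA=0x4148A5 (r,kernel):
  L0: frame=0x35 idx=2 entry=0x40007 [P=1 RW=1 US=1 PS=0]
  L1: frame=0x40 idx=20 entry=0x44007 [P=1 RW=1 US=1 PS=0]
  ⇒ phys 0x448A5  [2 reads]

TLB: [["0x2C18", "0x3A"], ["0x3E0A", "0x3F"], ["0x414", "0x44"]]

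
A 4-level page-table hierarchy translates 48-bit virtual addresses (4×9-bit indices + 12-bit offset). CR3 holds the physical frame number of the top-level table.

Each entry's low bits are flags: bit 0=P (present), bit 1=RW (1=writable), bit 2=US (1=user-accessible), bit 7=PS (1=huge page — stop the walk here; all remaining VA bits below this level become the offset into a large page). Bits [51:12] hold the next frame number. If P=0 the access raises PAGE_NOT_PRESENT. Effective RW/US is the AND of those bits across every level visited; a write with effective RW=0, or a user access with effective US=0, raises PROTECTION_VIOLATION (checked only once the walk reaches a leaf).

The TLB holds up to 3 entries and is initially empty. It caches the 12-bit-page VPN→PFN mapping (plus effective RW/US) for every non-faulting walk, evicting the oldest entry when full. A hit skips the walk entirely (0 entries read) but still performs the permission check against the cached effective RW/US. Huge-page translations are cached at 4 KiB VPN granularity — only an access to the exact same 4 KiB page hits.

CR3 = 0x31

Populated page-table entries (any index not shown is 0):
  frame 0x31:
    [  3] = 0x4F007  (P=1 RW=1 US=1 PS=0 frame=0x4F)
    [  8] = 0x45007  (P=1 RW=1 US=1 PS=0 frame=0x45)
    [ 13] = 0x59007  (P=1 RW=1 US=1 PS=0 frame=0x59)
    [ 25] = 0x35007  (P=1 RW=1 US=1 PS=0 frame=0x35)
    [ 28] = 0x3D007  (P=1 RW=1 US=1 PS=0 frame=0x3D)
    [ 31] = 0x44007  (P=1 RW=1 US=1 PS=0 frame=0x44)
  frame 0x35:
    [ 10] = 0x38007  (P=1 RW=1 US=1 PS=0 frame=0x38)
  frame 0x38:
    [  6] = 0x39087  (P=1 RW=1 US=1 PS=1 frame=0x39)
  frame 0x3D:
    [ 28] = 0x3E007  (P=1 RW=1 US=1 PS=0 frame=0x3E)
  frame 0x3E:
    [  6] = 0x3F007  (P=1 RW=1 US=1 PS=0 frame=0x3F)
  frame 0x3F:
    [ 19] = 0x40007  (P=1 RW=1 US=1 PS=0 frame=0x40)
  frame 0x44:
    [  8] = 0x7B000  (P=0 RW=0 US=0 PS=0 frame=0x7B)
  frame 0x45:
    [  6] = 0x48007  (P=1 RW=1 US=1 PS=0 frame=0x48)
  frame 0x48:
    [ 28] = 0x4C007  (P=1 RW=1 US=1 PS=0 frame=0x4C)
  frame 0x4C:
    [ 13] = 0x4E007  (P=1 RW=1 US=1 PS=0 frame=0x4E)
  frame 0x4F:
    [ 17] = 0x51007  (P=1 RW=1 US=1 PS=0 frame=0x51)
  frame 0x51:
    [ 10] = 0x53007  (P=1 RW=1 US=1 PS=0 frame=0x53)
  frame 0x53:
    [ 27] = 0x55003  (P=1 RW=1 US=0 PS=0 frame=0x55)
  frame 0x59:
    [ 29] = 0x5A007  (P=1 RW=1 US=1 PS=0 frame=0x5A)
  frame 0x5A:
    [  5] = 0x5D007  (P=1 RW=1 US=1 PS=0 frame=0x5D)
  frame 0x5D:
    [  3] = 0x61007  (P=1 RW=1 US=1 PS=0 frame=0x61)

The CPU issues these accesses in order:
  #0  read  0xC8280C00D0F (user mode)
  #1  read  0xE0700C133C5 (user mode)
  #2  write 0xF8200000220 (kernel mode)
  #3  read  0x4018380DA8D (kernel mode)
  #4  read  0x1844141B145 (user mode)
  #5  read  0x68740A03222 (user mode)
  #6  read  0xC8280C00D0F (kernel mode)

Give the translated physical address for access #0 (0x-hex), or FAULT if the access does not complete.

Trace:
#0 VA=0xC8280C00D0F (r,user):
  lvl0: tbl 0x31, slot 25 ⇒ 0x35007 (P1/RW1/US1/PS0)
  lvl1: tbl 0x35, slot 10 ⇒ 0x38007 (P1/RW1/US1/PS0)
  lvl2: tbl 0x38, slot 6 ⇒ 0x39087 (P1/RW1/US1/PS1)
  ⇒ phys 0x39D0F (huge @L2)  [3 reads]
#1 VA=0xE0700C133C5 (r,user):
  lvl0: tbl 0x31, slot 28 ⇒ 0x3D007 (P1/RW1/US1/PS0)
  lvl1: tbl 0x3D, slot 28 ⇒ 0x3E007 (P1/RW1/US1/PS0)
  lvl2: tbl 0x3E, slot 6 ⇒ 0x3F007 (P1/RW1/US1/PS0)
  lvl3: tbl 0x3F, slot 19 ⇒ 0x40007 (P1/RW1/US1/PS0)
  ⇒ phys 0x403C5  [4 reads]
#2 VA=0xF8200000220 (w,kernel):
  lvl0: tbl 0x31, slot 31 ⇒ 0x44007 (P1/RW1/US1/PS0)
  lvl1: tbl 0x44, slot 8 ⇒ 0x7B000 (P0/RW0/US0/PS0)
  ⇒ fault: PAGE_NOT_PRESENT  — 2 lookups
#3 VA=0x4018380DA8D (r,kernel):
  lvl0: tbl 0x31, slot 8 ⇒ 0x45007 (P1/RW1/US1/PS0)
  lvl1: tbl 0x45, slot 6 ⇒ 0x48007 (P1/RW1/US1/PS0)
  lvl2: tbl 0x48, slot 28 ⇒ 0x4C007 (P1/RW1/US1/PS0)
  lvl3: tbl 0x4C, slot 13 ⇒ 0x4E007 (P1/RW1/US1/PS0)
  ⇒ phys 0x4EA8D  [4 reads]
#4 VA=0x1844141B145 (r,user):
  lvl0: tbl 0x31, slot 3 ⇒ 0x4F007 (P1/RW1/US1/PS0)
  lvl1: tbl 0x4F, slot 17 ⇒ 0x51007 (P1/RW1/US1/PS0)
  lvl2: tbl 0x51, slot 10 ⇒ 0x53007 (P1/RW1/US1/PS0)
  lvl3: tbl 0x53, slot 27 ⇒ 0x55003 (P1/RW1/US0/PS0)
  ⇒ fault: PROTECTION_VIOLATION  — 4 lookups
#5 VA=0x68740A03222 (r,user):
  lvl0: tbl 0x31, slot 13 ⇒ 0x59007 (P1/RW1/US1/PS0)
  lvl1: tbl 0x59, slot 29 ⇒ 0x5A007 (P1/RW1/US1/PS0)
  lvl2: tbl 0x5A, slot 5 ⇒ 0x5D007 (P1/RW1/US1/PS0)
  lvl3: tbl 0x5D, slot 3 ⇒ 0x61007 (P1/RW1/US1/PS0)
  ⇒ phys 0x61222  [4 reads]
#6 VA=0xC8280C00D0F (r,kernel):
  lvl0: tbl 0x31, slot 25 ⇒ 0x35007 (P1/RW1/US1/PS0)
  lvl1: tbl 0x35, slot 10 ⇒ 0x38007 (P1/RW1/US1/PS0)
  lvl2: tbl 0x38, slot 6 ⇒ 0x39087 (P1/RW1/US1/PS1)
  ⇒ phys 0x39D0F (huge @L2)  [3 reads]

Access #0 PA: 0x39D0F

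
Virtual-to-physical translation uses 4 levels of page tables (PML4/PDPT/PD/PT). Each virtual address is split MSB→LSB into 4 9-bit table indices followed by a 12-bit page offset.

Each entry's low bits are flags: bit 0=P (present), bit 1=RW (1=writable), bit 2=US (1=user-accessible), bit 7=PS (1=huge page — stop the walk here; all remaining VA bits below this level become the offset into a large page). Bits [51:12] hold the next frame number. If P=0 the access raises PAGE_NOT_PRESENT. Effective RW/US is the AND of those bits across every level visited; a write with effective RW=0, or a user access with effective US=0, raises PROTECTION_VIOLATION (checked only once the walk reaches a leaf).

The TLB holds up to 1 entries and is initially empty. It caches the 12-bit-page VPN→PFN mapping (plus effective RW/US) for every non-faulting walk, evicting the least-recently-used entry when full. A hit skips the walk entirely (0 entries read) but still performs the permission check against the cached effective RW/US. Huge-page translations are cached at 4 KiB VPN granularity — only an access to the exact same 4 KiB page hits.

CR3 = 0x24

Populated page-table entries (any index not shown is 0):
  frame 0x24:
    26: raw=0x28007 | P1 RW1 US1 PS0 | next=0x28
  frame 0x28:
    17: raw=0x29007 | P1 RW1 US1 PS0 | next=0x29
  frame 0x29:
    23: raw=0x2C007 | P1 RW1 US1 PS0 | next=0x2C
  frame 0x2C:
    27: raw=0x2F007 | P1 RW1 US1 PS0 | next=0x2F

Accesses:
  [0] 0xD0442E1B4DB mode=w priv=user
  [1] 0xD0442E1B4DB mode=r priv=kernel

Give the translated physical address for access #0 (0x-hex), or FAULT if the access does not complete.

Walk each access:
#0 VA=0xD0442E1B4DB (w,user):
  L0: frame=0x24 idx=26 entry=0x28007 [P=1 RW=1 US=1 PS=0]
  L1: frame=0x28 idx=17 entry=0x29007 [P=1 RW=1 US=1 PS=0]
  L2: frame=0x29 idx=23 entry=0x2C007 [P=1 RW=1 US=1 PS=0]
  L3: frame=0x2C idx=27 entry=0x2F007 [P=1 RW=1 US=1 PS=0]
  → PA=0x2F4DB  (4 entries read)
#1 VA=0xD0442E1B4DB (r,kernel):
  TLB hit vpn=0xD0442E1B → PA=0x2F4DB

Access #0 PA: 0x2F4DB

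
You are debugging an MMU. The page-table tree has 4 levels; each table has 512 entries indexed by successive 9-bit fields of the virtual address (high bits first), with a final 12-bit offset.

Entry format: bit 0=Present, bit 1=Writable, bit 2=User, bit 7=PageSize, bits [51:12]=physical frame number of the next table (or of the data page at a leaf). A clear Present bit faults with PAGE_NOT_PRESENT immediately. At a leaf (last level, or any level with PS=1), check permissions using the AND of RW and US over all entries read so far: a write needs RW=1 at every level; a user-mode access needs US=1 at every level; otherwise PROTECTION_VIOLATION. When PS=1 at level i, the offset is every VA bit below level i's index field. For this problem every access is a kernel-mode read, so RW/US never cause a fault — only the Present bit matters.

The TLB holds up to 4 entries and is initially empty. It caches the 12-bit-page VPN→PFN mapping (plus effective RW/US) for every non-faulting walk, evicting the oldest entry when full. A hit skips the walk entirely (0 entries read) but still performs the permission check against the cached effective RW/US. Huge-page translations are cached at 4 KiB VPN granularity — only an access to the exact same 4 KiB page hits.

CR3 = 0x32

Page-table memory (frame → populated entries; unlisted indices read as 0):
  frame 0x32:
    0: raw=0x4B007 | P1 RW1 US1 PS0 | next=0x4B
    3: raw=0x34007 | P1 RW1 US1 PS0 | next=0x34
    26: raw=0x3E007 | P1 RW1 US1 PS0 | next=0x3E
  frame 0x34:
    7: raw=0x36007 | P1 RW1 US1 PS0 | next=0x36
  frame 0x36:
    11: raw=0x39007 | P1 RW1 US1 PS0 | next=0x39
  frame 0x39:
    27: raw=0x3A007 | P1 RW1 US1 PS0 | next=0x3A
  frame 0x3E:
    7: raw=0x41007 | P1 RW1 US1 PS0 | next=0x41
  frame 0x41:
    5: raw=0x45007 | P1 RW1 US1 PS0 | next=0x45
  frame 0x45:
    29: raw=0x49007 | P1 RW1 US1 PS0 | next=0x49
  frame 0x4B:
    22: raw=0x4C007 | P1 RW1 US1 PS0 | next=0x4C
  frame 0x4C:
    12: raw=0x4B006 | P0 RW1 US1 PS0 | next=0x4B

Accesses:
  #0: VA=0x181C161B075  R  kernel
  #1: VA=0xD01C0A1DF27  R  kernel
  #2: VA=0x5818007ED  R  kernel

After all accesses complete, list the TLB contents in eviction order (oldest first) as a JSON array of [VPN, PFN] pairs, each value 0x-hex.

Walk each access:
#0 VA=0x181C161B075 (r,kernel):
  lvl0: tbl 0x32, slot 3 ⇒ 0x34007 (P1/RW1/US1/PS0)
  lvl1: tbl 0x34, slot 7 ⇒ 0x36007 (P1/RW1/US1/PS0)
  lvl2: tbl 0x36, slot 11 ⇒ 0x39007 (P1/RW1/US1/PS0)
  lvl3: tbl 0x39, slot 27 ⇒ 0x3A007 (P1/RW1/US1/PS0)
  ✓ 0x3A075  — 4 lookups
#1 VA=0xD01C0A1DF27 (r,kernel):
  lvl0: tbl 0x32, slot 26 ⇒ 0x3E007 (P1/RW1/US1/PS0)
  lvl1: tbl 0x3E, slot 7 ⇒ 0x41007 (P1/RW1/US1/PS0)
  lvl2: tbl 0x41, slot 5 ⇒ 0x45007 (P1/RW1/US1/PS0)
  lvl3: tbl 0x45, slot 29 ⇒ 0x49007 (P1/RW1/US1/PS0)
  ✓ 0x49F27  — 4 lookups
#2 VA=0x5818007ED (r,kernel):
  lvl0: tbl 0x32, slot 0 ⇒ 0x4B007 (P1/RW1/US1/PS0)
  lvl1: tbl 0x4B, slot 22 ⇒ 0x4C007 (P1/RW1/US1/PS0)
  lvl2: tbl 0x4C, slot 12 ⇒ 0x4B006 (P0/RW1/US1/PS0)
  → PAGE_NOT_PRESENT  (3 entries read)

TLB: [["0x181C161B", "0x3A"], ["0xD01C0A1D", "0x49"]]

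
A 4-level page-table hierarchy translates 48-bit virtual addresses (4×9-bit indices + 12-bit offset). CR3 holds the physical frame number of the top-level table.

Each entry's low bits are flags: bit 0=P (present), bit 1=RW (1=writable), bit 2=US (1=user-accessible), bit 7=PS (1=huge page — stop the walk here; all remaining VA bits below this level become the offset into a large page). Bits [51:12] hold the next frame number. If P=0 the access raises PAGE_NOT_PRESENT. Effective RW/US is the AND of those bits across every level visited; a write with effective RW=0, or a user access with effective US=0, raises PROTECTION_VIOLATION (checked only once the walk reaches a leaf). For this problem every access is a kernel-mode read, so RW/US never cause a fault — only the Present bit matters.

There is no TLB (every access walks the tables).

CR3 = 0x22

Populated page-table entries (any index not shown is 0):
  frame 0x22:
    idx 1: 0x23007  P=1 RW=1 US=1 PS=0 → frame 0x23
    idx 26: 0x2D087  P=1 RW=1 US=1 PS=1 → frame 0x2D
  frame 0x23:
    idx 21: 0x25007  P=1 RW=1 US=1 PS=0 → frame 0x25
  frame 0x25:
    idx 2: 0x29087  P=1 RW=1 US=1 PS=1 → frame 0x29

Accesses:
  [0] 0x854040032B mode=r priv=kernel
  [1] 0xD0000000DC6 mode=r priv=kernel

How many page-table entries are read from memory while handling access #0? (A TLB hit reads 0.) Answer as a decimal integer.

Walk each access:
#0 VA=0x854040032B (r,kernel):
  [0] read 0x22 idx=1: raw=0x23007 flags P=1 W=1 U=1 S=0
  [1] read 0x23 idx=21: raw=0x25007 flags P=1 W=1 U=1 S=0
  [2] read 0x25 idx=2: raw=0x29087 flags P=1 W=1 U=1 S=1
  → PA=0x2932B (huge @L2)  (3 entries read)
#1 VA=0xD0000000DC6 (r,kernel):
  [0] read 0x22 idx=26: raw=0x2D087 flags P=1 W=1 U=1 S=1
  → PA=0x2DDC6 (huge @L0)  (1 entries read)

Entries read for #0: 3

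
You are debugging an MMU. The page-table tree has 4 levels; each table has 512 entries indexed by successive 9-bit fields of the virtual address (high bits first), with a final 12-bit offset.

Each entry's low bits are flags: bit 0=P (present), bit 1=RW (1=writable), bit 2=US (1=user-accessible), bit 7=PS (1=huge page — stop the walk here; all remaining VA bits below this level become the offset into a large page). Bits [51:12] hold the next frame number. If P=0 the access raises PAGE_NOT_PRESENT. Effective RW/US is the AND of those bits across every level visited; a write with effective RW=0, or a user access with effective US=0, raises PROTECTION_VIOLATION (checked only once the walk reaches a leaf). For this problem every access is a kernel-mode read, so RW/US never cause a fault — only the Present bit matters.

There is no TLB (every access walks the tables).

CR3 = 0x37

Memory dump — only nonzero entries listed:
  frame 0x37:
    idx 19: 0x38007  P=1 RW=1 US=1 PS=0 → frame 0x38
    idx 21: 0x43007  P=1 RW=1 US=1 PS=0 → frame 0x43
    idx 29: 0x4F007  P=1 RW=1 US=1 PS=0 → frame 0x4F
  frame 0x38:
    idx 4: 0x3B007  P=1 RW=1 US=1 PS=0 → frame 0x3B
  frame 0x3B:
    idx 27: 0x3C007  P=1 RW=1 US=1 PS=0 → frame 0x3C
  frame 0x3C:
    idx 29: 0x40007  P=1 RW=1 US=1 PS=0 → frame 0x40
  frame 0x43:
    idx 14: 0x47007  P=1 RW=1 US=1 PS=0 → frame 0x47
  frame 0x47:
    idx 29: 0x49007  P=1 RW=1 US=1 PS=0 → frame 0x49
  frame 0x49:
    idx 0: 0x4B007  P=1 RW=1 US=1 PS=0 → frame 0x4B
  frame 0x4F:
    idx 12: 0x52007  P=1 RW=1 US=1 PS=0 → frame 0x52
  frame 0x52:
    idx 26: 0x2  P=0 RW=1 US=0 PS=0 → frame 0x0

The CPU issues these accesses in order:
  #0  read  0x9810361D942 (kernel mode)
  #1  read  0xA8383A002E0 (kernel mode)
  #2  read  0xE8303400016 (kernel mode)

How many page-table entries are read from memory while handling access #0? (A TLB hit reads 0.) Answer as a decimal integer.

Trace:
#0 VA=0x9810361D942 (r,kernel):
  L0: frame=0x37 idx=19 entry=0x38007 [P=1 RW=1 US=1 PS=0]
  L1: frame=0x38 idx=4 entry=0x3B007 [P=1 RW=1 US=1 PS=0]
  L2: frame=0x3B idx=27 entry=0x3C007 [P=1 RW=1 US=1 PS=0]
  L3: frame=0x3C idx=29 entry=0x40007 [P=1 RW=1 US=1 PS=0]
  ✓ 0x40942  — 4 lookups
#1 VA=0xA8383A002E0 (r,kernel):
  L0: frame=0x37 idx=21 entry=0x43007 [P=1 RW=1 US=1 PS=0]
  L1: frame=0x43 idx=14 entry=0x47007 [P=1 RW=1 US=1 PS=0]
  L2: frame=0x47 idx=29 entry=0x49007 [P=1 RW=1 US=1 PS=0]
  L3: frame=0x49 idx=0 entry=0x4B007 [P=1 RW=1 US=1 PS=0]
  ✓ 0x4B2E0  — 4 lookups
#2 VA=0xE8303400016 (r,kernel):
  L0: frame=0x37 idx=29 entry=0x4F007 [P=1 RW=1 US=1 PS=0]
  L1: frame=0x4F idx=12 entry=0x52007 [P=1 RW=1 US=1 PS=0]
  L2: frame=0x52 idx=26 entry=0x2 [P=0 RW=1 US=0 PS=0]
  ✗ PAGE_NOT_PRESENT  [3 reads]

Entries read for #0: 4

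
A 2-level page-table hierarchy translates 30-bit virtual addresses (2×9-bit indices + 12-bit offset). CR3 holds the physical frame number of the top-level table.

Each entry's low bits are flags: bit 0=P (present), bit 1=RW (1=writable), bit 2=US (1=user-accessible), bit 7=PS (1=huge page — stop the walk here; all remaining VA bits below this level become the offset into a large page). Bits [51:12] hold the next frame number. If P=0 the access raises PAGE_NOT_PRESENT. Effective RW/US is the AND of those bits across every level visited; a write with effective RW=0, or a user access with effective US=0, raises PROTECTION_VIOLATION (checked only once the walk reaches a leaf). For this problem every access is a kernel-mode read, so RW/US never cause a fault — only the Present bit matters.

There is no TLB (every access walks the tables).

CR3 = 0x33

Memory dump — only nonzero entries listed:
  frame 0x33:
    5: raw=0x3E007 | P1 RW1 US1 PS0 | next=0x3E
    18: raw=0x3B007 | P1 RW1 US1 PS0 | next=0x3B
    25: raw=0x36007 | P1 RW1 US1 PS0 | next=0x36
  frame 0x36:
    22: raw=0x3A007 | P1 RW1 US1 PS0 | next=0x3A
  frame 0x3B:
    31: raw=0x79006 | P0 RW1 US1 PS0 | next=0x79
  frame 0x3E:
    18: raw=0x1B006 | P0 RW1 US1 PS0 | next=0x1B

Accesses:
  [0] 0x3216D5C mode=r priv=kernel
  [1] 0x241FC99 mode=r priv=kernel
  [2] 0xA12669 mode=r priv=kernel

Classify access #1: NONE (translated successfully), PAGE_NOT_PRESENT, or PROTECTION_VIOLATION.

Trace:
#0 VA=0x3216D5C (r,kernel):
  L0 @0x33[25] → 0x36007  P=1,RW=1,US=1,PS=0
  L1 @0x36[22] → 0x3A007  P=1,RW=1,US=1,PS=0
  ⇒ phys 0x3AD5C  [2 reads]
#1 VA=0x241FC99 (r,kernel):
  L0 @0x33[18] → 0x3B007  P=1,RW=1,US=1,PS=0
  L1 @0x3B[31] → 0x79006  P=0,RW=1,US=1,PS=0
  ✗ PAGE_NOT_PRESENT  [2 reads]
#2 VA=0xA12669 (r,kernel):
  L0 @0x33[5] → 0x3E007  P=1,RW=1,US=1,PS=0
  L1 @0x3E[18] → 0x1B006  P=0,RW=1,US=1,PS=0
  ✗ PAGE_NOT_PRESENT  [2 reads]

Access #1 fault: PAGE_NOT_PRESENT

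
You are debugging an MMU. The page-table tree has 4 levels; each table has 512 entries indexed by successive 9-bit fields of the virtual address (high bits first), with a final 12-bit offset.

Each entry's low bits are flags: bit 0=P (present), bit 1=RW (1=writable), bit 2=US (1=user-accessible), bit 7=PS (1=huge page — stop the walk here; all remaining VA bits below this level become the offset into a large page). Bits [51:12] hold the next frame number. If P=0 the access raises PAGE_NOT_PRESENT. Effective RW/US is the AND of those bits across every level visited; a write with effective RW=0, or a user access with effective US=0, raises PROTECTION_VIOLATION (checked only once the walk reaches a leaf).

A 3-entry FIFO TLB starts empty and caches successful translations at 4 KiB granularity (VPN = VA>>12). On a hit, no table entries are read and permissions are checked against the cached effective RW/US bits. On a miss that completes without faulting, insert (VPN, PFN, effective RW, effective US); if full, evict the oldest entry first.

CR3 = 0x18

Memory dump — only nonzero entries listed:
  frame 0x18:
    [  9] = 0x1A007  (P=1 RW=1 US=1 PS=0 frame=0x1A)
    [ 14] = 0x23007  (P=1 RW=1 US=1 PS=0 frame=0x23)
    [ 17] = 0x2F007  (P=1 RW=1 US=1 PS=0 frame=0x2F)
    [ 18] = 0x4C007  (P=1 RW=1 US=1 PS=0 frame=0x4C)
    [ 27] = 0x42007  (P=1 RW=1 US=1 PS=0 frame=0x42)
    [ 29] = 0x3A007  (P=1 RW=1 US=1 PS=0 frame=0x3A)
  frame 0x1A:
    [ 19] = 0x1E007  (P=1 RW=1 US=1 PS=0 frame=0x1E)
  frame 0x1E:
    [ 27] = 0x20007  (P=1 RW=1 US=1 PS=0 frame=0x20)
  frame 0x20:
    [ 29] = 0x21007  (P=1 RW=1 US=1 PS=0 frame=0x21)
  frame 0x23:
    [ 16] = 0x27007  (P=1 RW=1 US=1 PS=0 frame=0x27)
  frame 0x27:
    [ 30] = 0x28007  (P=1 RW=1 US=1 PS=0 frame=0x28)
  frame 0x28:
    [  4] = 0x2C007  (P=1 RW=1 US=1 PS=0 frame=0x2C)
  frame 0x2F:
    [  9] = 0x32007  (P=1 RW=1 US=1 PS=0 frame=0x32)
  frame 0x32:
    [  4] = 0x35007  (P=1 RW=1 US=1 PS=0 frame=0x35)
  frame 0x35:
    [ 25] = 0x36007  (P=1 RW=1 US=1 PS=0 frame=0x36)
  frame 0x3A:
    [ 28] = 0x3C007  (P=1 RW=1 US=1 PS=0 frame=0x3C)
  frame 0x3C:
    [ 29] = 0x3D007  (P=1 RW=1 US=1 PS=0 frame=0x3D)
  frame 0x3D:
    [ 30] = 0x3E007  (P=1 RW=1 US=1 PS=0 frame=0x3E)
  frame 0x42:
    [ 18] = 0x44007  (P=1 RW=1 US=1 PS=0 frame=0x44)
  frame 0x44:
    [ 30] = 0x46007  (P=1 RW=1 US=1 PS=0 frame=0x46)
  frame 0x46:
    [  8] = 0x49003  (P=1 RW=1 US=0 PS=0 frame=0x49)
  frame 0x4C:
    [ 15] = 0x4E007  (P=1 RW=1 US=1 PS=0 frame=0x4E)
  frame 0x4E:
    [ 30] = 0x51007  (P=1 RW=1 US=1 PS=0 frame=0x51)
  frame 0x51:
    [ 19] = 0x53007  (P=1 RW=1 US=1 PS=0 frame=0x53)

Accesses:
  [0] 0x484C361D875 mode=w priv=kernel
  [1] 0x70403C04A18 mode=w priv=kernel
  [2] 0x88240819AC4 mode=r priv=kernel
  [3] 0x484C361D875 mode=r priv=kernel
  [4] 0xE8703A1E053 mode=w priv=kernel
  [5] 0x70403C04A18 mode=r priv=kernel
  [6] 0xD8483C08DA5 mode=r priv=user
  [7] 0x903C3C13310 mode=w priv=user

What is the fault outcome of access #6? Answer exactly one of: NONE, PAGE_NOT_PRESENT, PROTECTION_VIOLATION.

Per-access translation:
#0 VA=0x484C361D875 (w,kernel):
  lvl0: tbl 0x18, slot 9 ⇒ 0x1A007 (P1/RW1/US1/PS0)
  lvl1: tbl 0x1A, slot 19 ⇒ 0x1E007 (P1/RW1/US1/PS0)
  lvl2: tbl 0x1E, slot 27 ⇒ 0x20007 (P1/RW1/US1/PS0)
  lvl3: tbl 0x20, slot 29 ⇒ 0x21007 (P1/RW1/US1/PS0)
  ⇒ phys 0x21875  [4 reads]
#1 VA=0x70403C04A18 (w,kernel):
  lvl0: tbl 0x18, slot 14 ⇒ 0x23007 (P1/RW1/US1/PS0)
  lvl1: tbl 0x23, slot 16 ⇒ 0x27007 (P1/RW1/US1/PS0)
  lvl2: tbl 0x27, slot 30 ⇒ 0x28007 (P1/RW1/US1/PS0)
  lvl3: tbl 0x28, slot 4 ⇒ 0x2C007 (P1/RW1/US1/PS0)
  ⇒ phys 0x2CA18  [4 reads]
#2 VA=0x88240819AC4 (r,kernel):
  lvl0: tbl 0x18, slot 17 ⇒ 0x2F007 (P1/RW1/US1/PS0)
  lvl1: tbl 0x2F, slot 9 ⇒ 0x32007 (P1/RW1/US1/PS0)
  lvl2: tbl 0x32, slot 4 ⇒ 0x35007 (P1/RW1/US1/PS0)
  lvl3: tbl 0x35, slot 25 ⇒ 0x36007 (P1/RW1/US1/PS0)
  ⇒ phys 0x36AC4  [4 reads]
#3 VA=0x484C361D875 (r,kernel):
  TLB hit vpn=0x484C361D → PA=0x21875
#4 VA=0xE8703A1E053 (w,kernel):
  lvl0: tbl 0x18, slot 29 ⇒ 0x3A007 (P1/RW1/US1/PS0)
  lvl1: tbl 0x3A, slot 28 ⇒ 0x3C007 (P1/RW1/US1/PS0)
  lvl2: tbl 0x3C, slot 29 ⇒ 0x3D007 (P1/RW1/US1/PS0)
  lvl3: tbl 0x3D, slot 30 ⇒ 0x3E007 (P1/RW1/US1/PS0)
  ⇒ phys 0x3E053  [4 reads]
#5 VA=0x70403C04A18 (r,kernel):
  TLB hit vpn=0x70403C04 → PA=0x2CA18
#6 VA=0xD8483C08DA5 (r,user):
  lvl0: tbl 0x18, slot 27 ⇒ 0x42007 (P1/RW1/US1/PS0)
  lvl1: tbl 0x42, slot 18 ⇒ 0x44007 (P1/RW1/US1/PS0)
  lvl2: tbl 0x44, slot 30 ⇒ 0x46007 (P1/RW1/US1/PS0)
  lvl3: tbl 0x46, slot 8 ⇒ 0x49003 (P1/RW1/US0/PS0)
  → PROTECTION_VIOLATION  (4 entries read)
#7 VA=0x903C3C13310 (w,user):
  lvl0: tbl 0x18, slot 18 ⇒ 0x4C007 (P1/RW1/US1/PS0)
  lvl1: tbl 0x4C, slot 15 ⇒ 0x4E007 (P1/RW1/US1/PS0)
  lvl2: tbl 0x4E, slot 30 ⇒ 0x51007 (P1/RW1/US1/PS0)
  lvl3: tbl 0x51, slot 19 ⇒ 0x53007 (P1/RW1/US1/PS0)
  ⇒ phys 0x53310  [4 reads]

Access #6 fault: PROTECTION_VIOLATION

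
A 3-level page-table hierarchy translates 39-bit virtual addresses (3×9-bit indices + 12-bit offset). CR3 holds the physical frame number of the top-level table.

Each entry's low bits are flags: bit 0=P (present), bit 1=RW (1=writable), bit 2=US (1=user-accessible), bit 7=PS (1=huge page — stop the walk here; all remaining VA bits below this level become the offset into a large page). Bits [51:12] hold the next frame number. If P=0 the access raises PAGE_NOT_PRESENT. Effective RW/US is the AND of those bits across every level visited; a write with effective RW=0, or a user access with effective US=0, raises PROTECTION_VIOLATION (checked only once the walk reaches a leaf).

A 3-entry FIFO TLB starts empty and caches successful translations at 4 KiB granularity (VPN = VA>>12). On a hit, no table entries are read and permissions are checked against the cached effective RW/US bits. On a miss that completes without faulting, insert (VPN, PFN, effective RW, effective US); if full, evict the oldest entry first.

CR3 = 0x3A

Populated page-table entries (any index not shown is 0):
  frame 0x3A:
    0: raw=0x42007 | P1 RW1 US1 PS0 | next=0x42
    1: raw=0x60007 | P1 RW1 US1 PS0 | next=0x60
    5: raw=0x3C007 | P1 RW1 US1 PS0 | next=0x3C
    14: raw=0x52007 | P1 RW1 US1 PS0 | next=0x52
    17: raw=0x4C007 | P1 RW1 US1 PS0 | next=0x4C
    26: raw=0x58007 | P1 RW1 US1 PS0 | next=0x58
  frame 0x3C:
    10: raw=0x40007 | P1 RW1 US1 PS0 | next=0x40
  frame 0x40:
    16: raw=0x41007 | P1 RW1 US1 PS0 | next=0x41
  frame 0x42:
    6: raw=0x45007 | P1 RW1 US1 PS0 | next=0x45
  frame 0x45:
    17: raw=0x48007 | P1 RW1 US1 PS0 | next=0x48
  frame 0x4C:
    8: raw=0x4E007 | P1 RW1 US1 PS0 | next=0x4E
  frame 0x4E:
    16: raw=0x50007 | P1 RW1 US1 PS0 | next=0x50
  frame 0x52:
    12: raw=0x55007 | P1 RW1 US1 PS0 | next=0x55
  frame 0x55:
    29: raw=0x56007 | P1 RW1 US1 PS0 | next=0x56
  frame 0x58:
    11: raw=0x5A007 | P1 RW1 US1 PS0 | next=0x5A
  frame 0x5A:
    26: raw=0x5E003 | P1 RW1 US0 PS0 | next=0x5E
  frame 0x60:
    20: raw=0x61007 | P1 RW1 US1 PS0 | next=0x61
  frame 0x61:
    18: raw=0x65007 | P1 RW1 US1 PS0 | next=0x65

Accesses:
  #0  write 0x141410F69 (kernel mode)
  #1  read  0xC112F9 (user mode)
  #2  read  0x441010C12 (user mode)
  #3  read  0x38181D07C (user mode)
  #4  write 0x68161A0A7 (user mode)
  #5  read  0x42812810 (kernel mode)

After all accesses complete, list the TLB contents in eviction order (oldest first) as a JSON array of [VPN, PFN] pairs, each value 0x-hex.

Per-access translation:
#0 VA=0x141410F69 (w,kernel):
  L0 @0x3A[5] → 0x3C007  P=1,RW=1,US=1,PS=0
  L1 @0x3C[10] → 0x40007  P=1,RW=1,US=1,PS=0
  L2 @0x40[16] → 0x41007  P=1,RW=1,US=1,PS=0
  → PA=0x41F69  (3 entries read)
#1 VA=0xC112F9 (r,user):
  L0 @0x3A[0] → 0x42007  P=1,RW=1,US=1,PS=0
  L1 @0x42[6] → 0x45007  P=1,RW=1,US=1,PS=0
  L2 @0x45[17] → 0x48007  P=1,RW=1,US=1,PS=0
  → PA=0x482F9  (3 entries read)
#2 VA=0x441010C12 (r,user):
  L0 @0x3A[17] → 0x4C007  P=1,RW=1,US=1,PS=0
  L1 @0x4C[8] → 0x4E007  P=1,RW=1,US=1,PS=0
  L2 @0x4E[16] → 0x50007  P=1,RW=1,US=1,PS=0
  → PA=0x50C12  (3 entries read)
#3 VA=0x38181D07C (r,user):
  L0 @0x3A[14] → 0x52007  P=1,RW=1,US=1,PS=0
  L1 @0x52[12] → 0x55007  P=1,RW=1,US=1,PS=0
  L2 @0x55[29] → 0x56007  P=1,RW=1,US=1,PS=0
  → PA=0x5607C  (3 entries read)
#4 VA=0x68161A0A7 (w,user):
  L0 @0x3A[26] → 0x58007  P=1,RW=1,US=1,PS=0
  L1 @0x58[11] → 0x5A007  P=1,RW=1,US=1,PS=0
  L2 @0x5A[26] → 0x5E003  P=1,RW=1,US=0,PS=0
  → PROTECTION_VIOLATION  (3 entries read)
#5 VA=0x42812810 (r,kernel):
  L0 @0x3A[1] → 0x60007  P=1,RW=1,US=1,PS=0
  L1 @0x60[20] → 0x61007  P=1,RW=1,US=1,PS=0
  L2 @0x61[18] → 0x65007  P=1,RW=1,US=1,PS=0
  → PA=0x65810  (3 entries read)

TLB: [["0x441010", "0x50"], ["0x38181D", "0x56"], ["0x42812", "0x65"]]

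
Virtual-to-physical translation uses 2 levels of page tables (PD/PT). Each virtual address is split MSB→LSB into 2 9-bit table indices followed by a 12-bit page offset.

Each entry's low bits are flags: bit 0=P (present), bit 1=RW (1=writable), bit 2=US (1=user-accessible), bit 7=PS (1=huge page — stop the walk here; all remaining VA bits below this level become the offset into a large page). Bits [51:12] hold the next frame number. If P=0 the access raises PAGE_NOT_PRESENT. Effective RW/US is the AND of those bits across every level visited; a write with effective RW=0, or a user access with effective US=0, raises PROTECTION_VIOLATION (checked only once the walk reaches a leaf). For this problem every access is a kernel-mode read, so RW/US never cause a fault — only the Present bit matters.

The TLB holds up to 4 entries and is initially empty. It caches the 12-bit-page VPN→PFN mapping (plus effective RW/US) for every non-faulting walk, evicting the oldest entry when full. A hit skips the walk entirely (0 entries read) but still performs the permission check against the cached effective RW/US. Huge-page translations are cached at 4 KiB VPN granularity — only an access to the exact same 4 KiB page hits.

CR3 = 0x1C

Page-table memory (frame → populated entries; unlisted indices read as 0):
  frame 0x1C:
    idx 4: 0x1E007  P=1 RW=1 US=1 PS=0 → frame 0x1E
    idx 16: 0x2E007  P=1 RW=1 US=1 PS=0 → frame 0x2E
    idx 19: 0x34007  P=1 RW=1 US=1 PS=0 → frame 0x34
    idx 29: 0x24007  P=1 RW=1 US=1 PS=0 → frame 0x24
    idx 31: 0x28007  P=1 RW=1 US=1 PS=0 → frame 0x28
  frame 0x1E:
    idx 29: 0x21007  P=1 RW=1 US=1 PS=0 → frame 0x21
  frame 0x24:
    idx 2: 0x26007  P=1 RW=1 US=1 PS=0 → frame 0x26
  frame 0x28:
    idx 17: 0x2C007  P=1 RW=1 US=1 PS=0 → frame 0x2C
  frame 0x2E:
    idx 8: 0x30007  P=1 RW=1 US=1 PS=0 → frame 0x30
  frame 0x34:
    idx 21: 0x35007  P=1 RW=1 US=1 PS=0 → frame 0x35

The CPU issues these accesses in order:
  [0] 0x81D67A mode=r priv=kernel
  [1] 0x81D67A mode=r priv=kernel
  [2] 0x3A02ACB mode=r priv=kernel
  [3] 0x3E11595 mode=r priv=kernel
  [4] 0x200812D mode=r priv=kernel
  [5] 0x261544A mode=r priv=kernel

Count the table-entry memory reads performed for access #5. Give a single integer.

Walk each access:
#0 VA=0x81D67A (r,kernel):
  [0] read 0x1C idx=4: raw=0x1E007 flags P=1 W=1 U=1 S=0
  [1] read 0x1E idx=29: raw=0x21007 flags P=1 W=1 U=1 S=0
  → PA=0x2167A  (2 entries read)
#1 VA=0x81D67A (r,kernel):
  TLB hit vpn=0x81D → PA=0x2167A
#2 VA=0x3A02ACB (r,kernel):
  [0] read 0x1C idx=29: raw=0x24007 flags P=1 W=1 U=1 S=0
  [1] read 0x24 idx=2: raw=0x26007 flags P=1 W=1 U=1 S=0
  → PA=0x26ACB  (2 entries read)
#3 VA=0x3E11595 (r,kernel):
  [0] read 0x1C idx=31: raw=0x28007 flags P=1 W=1 U=1 S=0
  [1] read 0x28 idx=17: raw=0x2C007 flags P=1 W=1 U=1 S=0
  → PA=0x2C595  (2 entries read)
#4 VA=0x200812D (r,kernel):
  [0] read 0x1C idx=16: raw=0x2E007 flags P=1 W=1 U=1 S=0
  [1] read 0x2E idx=8: raw=0x30007 flags P=1 W=1 U=1 S=0
  → PA=0x3012D  (2 entries read)
#5 VA=0x261544A (r,kernel):
  [0] read 0x1C idx=19: raw=0x34007 flags P=1 W=1 U=1 S=0
  [1] read 0x34 idx=21: raw=0x35007 flags P=1 W=1 U=1 S=0
  → PA=0x3544A  (2 entries read)

Entries read for #5: 2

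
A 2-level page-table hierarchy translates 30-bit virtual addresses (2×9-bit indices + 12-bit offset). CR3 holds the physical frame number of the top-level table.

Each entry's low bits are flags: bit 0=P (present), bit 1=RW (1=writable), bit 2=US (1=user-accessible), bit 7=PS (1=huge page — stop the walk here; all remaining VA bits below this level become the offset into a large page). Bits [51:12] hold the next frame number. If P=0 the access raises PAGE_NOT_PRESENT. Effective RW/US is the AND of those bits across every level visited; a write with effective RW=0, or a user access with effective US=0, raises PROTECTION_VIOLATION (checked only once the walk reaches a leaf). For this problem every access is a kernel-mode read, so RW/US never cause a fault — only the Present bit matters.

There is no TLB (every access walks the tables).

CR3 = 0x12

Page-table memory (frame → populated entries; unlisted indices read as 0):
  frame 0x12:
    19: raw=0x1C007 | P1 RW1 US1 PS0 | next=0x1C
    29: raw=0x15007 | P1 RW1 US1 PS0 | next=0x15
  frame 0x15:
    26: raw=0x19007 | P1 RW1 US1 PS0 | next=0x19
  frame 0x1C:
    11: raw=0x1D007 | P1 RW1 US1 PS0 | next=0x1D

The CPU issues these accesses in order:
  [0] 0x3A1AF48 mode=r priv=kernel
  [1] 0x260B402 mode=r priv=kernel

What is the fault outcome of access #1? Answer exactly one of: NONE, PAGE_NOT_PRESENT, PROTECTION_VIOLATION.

Trace:
#0 VA=0x3A1AF48 (r,kernel):
  L0: frame=0x12 idx=29 entry=0x15007 [P=1 RW=1 US=1 PS=0]
  L1: frame=0x15 idx=26 entry=0x19007 [P=1 RW=1 US=1 PS=0]
  ⇒ phys 0x19F48  [2 reads]
#1 VA=0x260B402 (r,kernel):
  L0: frame=0x12 idx=19 entry=0x1C007 [P=1 RW=1 US=1 PS=0]
  L1: frame=0x1C idx=11 entry=0x1D007 [P=1 RW=1 US=1 PS=0]
  ⇒ phys 0x1D402  [2 reads]

Access #1 fault: NONE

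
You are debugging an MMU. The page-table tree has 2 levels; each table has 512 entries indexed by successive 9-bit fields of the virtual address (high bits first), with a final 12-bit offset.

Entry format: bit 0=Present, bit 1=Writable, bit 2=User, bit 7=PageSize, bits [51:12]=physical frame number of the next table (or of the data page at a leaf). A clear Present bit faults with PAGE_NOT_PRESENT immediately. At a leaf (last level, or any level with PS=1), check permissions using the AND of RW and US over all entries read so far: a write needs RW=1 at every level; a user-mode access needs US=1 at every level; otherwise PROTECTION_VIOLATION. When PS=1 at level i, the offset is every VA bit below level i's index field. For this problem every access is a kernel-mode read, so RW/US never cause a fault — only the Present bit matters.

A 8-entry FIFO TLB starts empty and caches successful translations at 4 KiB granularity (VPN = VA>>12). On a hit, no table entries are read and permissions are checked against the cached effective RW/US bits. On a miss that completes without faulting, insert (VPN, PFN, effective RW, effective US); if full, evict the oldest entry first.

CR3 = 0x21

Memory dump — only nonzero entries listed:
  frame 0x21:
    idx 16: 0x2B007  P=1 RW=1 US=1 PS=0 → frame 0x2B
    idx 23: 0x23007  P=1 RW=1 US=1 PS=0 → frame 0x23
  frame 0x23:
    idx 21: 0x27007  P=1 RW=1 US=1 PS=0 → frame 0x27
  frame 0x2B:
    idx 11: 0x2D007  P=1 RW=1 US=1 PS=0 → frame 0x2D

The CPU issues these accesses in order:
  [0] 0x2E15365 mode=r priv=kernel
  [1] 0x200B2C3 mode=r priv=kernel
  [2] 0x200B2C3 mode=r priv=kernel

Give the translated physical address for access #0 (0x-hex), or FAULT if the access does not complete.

Walk each access:
#0 VA=0x2E15365 (r,kernel):
  [0] read 0x21 idx=23: raw=0x23007 flags P=1 W=1 U=1 S=0
  [1] read 0x23 idx=21: raw=0x27007 flags P=1 W=1 U=1 S=0
  → PA=0x27365  (2 entries read)
#1 VA=0x200B2C3 (r,kernel):
  [0] read 0x21 idx=16: raw=0x2B007 flags P=1 W=1 U=1 S=0
  [1] read 0x2B idx=11: raw=0x2D007 flags P=1 W=1 U=1 S=0
  → PA=0x2D2C3  (2 entries read)
#2 VA=0x200B2C3 (r,kernel):
  TLB hit vpn=0x200B → PA=0x2D2C3

Access #0 PA: 0x27365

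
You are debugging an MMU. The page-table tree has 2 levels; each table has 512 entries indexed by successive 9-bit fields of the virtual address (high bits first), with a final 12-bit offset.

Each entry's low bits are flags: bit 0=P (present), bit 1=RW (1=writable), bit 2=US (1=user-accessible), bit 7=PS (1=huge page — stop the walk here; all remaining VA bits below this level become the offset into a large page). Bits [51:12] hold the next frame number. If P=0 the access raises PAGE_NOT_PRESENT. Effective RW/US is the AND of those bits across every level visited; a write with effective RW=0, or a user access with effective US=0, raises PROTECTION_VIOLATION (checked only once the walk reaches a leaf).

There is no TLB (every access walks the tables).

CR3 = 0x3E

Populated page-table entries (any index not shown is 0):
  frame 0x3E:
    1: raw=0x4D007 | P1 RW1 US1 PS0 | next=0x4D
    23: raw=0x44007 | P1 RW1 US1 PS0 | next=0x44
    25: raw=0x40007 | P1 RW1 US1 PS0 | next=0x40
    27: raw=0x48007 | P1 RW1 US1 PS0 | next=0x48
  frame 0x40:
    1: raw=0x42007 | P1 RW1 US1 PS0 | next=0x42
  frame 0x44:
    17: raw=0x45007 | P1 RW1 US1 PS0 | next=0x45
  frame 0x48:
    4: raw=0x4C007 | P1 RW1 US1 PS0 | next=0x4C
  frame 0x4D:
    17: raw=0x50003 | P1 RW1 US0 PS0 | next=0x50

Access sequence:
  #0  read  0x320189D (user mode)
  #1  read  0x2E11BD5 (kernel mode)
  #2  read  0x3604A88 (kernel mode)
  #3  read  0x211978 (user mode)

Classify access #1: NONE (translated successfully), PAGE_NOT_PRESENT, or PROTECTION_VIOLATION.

Per-access translation:
#0 VA=0x320189D (r,user):
  lvl0: tbl 0x3E, slot 25 ⇒ 0x40007 (P1/RW1/US1/PS0)
  lvl1: tbl 0x40, slot 1 ⇒ 0x42007 (P1/RW1/US1/PS0)
  ⇒ phys 0x4289D  [2 reads]
#1 VA=0x2E11BD5 (r,kernel):
  lvl0: tbl 0x3E, slot 23 ⇒ 0x44007 (P1/RW1/US1/PS0)
  lvl1: tbl 0x44, slot 17 ⇒ 0x45007 (P1/RW1/US1/PS0)
  ⇒ phys 0x45BD5  [2 reads]
#2 VA=0x3604A88 (r,kernel):
  lvl0: tbl 0x3E, slot 27 ⇒ 0x48007 (P1/RW1/US1/PS0)
  lvl1: tbl 0x48, slot 4 ⇒ 0x4C007 (P1/RW1/US1/PS0)
  ⇒ phys 0x4CA88  [2 reads]
#3 VA=0x211978 (r,user):
  lvl0: tbl 0x3E, slot 1 ⇒ 0x4D007 (P1/RW1/US1/PS0)
  lvl1: tbl 0x4D, slot 17 ⇒ 0x50003 (P1/RW1/US0/PS0)
  ✗ PROTECTION_VIOLATION  [2 reads]

Access #1 fault: NONE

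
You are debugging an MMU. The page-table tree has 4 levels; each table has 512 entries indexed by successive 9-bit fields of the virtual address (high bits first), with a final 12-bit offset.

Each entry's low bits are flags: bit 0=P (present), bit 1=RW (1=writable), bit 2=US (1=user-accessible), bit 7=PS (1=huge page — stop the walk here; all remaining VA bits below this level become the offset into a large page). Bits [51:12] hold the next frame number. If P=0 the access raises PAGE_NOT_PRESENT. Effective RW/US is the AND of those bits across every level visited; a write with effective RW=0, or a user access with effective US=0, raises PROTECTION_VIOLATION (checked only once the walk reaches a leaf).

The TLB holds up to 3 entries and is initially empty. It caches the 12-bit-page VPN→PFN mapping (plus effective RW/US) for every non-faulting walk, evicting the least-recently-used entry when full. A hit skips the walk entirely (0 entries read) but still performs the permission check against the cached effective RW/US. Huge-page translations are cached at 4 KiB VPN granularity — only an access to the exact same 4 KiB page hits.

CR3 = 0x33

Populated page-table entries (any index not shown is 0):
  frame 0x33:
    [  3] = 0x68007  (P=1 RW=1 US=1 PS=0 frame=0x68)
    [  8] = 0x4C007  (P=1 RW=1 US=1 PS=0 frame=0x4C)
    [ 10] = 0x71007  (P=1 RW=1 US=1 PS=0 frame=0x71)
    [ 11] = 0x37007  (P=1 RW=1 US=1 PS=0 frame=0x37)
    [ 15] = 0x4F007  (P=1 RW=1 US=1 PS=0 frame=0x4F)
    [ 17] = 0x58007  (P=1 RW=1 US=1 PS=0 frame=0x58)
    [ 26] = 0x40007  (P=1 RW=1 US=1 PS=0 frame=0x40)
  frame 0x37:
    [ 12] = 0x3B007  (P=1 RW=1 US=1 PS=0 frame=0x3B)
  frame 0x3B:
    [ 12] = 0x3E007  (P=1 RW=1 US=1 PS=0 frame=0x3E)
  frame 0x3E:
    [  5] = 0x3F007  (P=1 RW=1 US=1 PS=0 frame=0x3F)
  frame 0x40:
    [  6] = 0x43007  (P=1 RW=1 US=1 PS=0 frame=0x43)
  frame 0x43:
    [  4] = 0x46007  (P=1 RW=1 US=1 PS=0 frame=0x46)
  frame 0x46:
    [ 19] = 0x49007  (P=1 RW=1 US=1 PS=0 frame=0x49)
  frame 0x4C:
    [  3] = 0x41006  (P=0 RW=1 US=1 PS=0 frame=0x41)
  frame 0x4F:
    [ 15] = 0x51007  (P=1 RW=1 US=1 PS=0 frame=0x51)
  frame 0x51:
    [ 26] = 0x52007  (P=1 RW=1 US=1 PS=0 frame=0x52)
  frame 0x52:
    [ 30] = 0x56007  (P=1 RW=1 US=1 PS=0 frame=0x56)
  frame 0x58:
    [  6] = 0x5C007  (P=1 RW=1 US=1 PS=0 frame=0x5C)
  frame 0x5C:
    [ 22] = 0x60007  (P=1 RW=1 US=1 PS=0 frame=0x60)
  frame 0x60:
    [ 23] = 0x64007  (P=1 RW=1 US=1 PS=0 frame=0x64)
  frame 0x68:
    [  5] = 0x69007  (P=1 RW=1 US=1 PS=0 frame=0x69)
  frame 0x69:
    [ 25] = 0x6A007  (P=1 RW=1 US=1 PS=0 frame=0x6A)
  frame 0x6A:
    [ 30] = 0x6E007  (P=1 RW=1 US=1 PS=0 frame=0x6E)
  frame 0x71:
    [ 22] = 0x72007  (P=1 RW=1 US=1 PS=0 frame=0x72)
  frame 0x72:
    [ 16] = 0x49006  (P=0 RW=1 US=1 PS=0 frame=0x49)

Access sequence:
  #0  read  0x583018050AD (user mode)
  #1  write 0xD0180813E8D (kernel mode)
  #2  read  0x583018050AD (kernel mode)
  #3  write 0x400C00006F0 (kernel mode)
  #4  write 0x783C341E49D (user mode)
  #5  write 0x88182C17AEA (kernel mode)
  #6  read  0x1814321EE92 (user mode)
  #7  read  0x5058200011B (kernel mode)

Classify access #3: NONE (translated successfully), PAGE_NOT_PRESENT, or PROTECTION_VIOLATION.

Walk each access:
#0 VA=0x583018050AD (r,user):
  lvl0: tbl 0x33, slot 11 ⇒ 0x37007 (P1/RW1/US1/PS0)
  lvl1: tbl 0x37, slot 12 ⇒ 0x3B007 (P1/RW1/US1/PS0)
  lvl2: tbl 0x3B, slot 12 ⇒ 0x3E007 (P1/RW1/US1/PS0)
  lvl3: tbl 0x3E, slot 5 ⇒ 0x3F007 (P1/RW1/US1/PS0)
  → PA=0x3F0AD  (4 entries read)
#1 VA=0xD0180813E8D (w,kernel):
  lvl0: tbl 0x33, slot 26 ⇒ 0x40007 (P1/RW1/US1/PS0)
  lvl1: tbl 0x40, slot 6 ⇒ 0x43007 (P1/RW1/US1/PS0)
  lvl2: tbl 0x43, slot 4 ⇒ 0x46007 (P1/RW1/US1/PS0)
  lvl3: tbl 0x46, slot 19 ⇒ 0x49007 (P1/RW1/US1/PS0)
  → PA=0x49E8D  (4 entries read)
#2 VA=0x583018050AD (r,kernel):
  TLB hit vpn=0x58301805 → PA=0x3F0AD
#3 VA=0x400C00006F0 (w,kernel):
  lvl0: tbl 0x33, slot 8 ⇒ 0x4C007 (P1/RW1/US1/PS0)
  lvl1: tbl 0x4C, slot 3 ⇒ 0x41006 (P0/RW1/US1/PS0)
  ⇒ fault: PAGE_NOT_PRESENT  — 2 lookups
#4 VA=0x783C341E49D (w,user):
  lvl0: tbl 0x33, slot 15 ⇒ 0x4F007 (P1/RW1/US1/PS0)
  lvl1: tbl 0x4F, slot 15 ⇒ 0x51007 (P1/RW1/US1/PS0)
  lvl2: tbl 0x51, slot 26 ⇒ 0x52007 (P1/RW1/US1/PS0)
  lvl3: tbl 0x52, slot 30 ⇒ 0x56007 (P1/RW1/US1/PS0)
  → PA=0x5649D  (4 entries read)
#5 VA=0x88182C17AEA (w,kernel):
  lvl0: tbl 0x33, slot 17 ⇒ 0x58007 (P1/RW1/US1/PS0)
  lvl1: tbl 0x58, slot 6 ⇒ 0x5C007 (P1/RW1/US1/PS0)
  lvl2: tbl 0x5C, slot 22 ⇒ 0x60007 (P1/RW1/US1/PS0)
  lvl3: tbl 0x60, slot 23 ⇒ 0x64007 (P1/RW1/US1/PS0)
  → PA=0x64AEA  (4 entries read)
#6 VA=0x1814321EE92 (r,user):
  lvl0: tbl 0x33, slot 3 ⇒ 0x68007 (P1/RW1/US1/PS0)
  lvl1: tbl 0x68, slot 5 ⇒ 0x69007 (P1/RW1/US1/PS0)
  lvl2: tbl 0x69, slot 25 ⇒ 0x6A007 (P1/RW1/US1/PS0)
  lvl3: tbl 0x6A, slot 30 ⇒ 0x6E007 (P1/RW1/US1/PS0)
  → PA=0x6EE92  (4 entries read)
#7 VA=0x5058200011B (r,kernel):
  lvl0: tbl 0x33, slot 10 ⇒ 0x71007 (P1/RW1/US1/PS0)
  lvl1: tbl 0x71, slot 22 ⇒ 0x72007 (P1/RW1/US1/PS0)
  lvl2: tbl 0x72, slot 16 ⇒ 0x49006 (P0/RW1/US1/PS0)
  ⇒ fault: PAGE_NOT_PRESENT  — 3 lookups

Access #3 fault: PAGE_NOT_PRESENT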